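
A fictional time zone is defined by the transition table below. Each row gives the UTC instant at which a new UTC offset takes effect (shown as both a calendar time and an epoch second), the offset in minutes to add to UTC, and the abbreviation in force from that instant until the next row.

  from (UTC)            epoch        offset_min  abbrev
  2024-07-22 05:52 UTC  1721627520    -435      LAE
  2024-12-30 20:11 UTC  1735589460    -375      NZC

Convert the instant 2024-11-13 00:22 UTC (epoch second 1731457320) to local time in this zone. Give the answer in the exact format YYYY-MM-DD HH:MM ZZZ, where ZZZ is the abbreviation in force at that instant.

Query: 2024-11-13 00:22 UTC
Rule 1/2 (LAE, -07:15): 2024-07-22 05:52 UTC ≤ query < 2024-12-30 20:11 UTC
0·60 + 22 - 435 = -413 min
-413 = -1·1440 + 1027; 1027 = 17·60 + 7 → 17:07, 2024-11-13 - 1 day = 2024-11-12
→ 2024-11-12 17:07 LAE

2024-11-12 17:07 LAE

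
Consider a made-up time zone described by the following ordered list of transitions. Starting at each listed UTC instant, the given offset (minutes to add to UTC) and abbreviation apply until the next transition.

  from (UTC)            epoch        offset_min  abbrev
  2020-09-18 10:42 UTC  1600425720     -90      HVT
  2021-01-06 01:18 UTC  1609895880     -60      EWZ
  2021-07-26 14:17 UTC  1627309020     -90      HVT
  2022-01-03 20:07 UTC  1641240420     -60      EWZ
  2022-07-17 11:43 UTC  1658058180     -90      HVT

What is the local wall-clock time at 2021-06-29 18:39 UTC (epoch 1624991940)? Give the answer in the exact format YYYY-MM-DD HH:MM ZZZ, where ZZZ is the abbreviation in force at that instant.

Query: 2021-06-29 18:39 UTC
Rule 2/5 (EWZ, -01:00): 2021-01-06 01:18 UTC ≤ query < 2021-07-26 14:17 UTC
18·60 + 39 - 60 = 1059 min
1059 = 0·1440 + 1059; 1059 = 17·60 + 39 → 17:39, same day
→ 2021-06-29 17:39 EWZ

2021-06-29 17:39 EWZ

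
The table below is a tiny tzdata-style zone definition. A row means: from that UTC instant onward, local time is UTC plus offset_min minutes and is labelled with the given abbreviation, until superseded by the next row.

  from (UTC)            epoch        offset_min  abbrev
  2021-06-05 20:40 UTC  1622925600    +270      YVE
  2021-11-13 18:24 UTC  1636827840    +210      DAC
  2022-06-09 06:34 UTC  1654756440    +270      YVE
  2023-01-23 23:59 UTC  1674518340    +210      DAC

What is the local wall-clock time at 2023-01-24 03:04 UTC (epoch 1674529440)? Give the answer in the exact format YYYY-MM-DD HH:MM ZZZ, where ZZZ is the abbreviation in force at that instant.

Query: 2023-01-24 03:04 UTC
Rule 4/4 (DAC, +03:30): 2023-01-23 23:59 UTC ≤ query < +∞
3·60 + 4 + 210 = 394 min
394 = 0·1440 + 394; 394 = 6·60 + 34 → 06:34, same day
→ 2023-01-24 06:34 DAC

2023-01-24 06:34 DAC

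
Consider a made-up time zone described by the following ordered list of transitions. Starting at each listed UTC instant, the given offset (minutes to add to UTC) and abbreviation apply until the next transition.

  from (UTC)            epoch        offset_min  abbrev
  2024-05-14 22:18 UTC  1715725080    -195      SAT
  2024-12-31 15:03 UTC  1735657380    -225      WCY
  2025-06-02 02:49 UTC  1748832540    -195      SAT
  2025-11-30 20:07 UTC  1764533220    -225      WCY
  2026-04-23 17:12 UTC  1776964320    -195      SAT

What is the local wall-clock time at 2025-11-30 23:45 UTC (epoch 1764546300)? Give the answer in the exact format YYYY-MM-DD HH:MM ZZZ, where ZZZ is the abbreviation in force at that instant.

Query: 2025-11-30 23:45 UTC
Rule 4/5 (WCY, -03:45): 2025-11-30 20:07 UTC ≤ query < 2026-04-23 17:12 UTC
23·60 + 45 - 225 = 1200 min
1200 = 0·1440 + 1200; 1200 = 20·60 + 0 → 20:00, same day
→ 2025-11-30 20:00 WCY

2025-11-30 20:00 WCY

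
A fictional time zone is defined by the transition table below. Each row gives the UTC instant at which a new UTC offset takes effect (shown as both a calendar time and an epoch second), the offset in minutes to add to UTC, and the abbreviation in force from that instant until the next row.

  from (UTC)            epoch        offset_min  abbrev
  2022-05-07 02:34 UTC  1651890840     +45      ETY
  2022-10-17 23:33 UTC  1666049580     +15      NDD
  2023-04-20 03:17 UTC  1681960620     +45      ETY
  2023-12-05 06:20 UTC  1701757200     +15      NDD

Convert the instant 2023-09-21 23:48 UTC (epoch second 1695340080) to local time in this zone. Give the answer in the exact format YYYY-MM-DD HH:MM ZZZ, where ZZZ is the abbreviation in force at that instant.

Query: 2023-09-21 23:48 UTC
Rule 3/4 (ETY, +00:45): 2023-04-20 03:17 UTC ≤ query < 2023-12-05 06:20 UTC
23·60 + 48 + 45 = 1473 min
1473 = 1·1440 + 33; 33 = 0·60 + 33 → 00:33, 2023-09-21 + 1 day = 2023-09-22
→ 2023-09-22 00:33 ETY

2023-09-22 00:33 ETY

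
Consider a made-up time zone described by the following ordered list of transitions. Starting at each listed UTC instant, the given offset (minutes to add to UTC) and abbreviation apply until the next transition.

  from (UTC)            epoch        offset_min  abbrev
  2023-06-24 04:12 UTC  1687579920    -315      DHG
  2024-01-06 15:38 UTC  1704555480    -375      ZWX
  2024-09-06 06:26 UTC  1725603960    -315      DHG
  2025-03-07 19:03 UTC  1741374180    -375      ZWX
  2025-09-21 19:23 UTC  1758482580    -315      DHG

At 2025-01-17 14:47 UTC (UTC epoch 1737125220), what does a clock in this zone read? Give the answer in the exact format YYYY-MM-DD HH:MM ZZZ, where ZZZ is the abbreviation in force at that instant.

2025-01-17 09:32 DHG

Query: 2025-01-17 14:47 UTC
Rule 3/5 (DHG, -05:15): 2024-09-06 06:26 UTC ≤ query < 2025-03-07 19:03 UTC
14·60 + 47 - 315 = 572 min
572 = 0·1440 + 572; 572 = 9·60 + 32 → 09:32, same day
→ 2025-01-17 09:32 DHG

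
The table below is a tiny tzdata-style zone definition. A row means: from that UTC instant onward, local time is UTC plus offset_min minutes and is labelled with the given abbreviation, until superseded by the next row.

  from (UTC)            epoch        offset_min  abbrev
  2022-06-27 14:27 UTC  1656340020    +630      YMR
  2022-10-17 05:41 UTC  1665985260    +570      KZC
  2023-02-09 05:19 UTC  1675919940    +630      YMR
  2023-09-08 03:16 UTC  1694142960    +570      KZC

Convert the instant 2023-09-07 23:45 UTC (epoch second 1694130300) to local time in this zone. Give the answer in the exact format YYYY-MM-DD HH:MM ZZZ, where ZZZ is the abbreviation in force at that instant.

Query: 2023-09-07 23:45 UTC
Rule 3/4 (YMR, +10:30): 2023-02-09 05:19 UTC ≤ query < 2023-09-08 03:16 UTC
23·60 + 45 + 630 = 2055 min
2055 = 1·1440 + 615; 615 = 10·60 + 15 → 10:15, 2023-09-07 + 1 day = 2023-09-08
→ 2023-09-08 10:15 YMR

2023-09-08 10:15 YMR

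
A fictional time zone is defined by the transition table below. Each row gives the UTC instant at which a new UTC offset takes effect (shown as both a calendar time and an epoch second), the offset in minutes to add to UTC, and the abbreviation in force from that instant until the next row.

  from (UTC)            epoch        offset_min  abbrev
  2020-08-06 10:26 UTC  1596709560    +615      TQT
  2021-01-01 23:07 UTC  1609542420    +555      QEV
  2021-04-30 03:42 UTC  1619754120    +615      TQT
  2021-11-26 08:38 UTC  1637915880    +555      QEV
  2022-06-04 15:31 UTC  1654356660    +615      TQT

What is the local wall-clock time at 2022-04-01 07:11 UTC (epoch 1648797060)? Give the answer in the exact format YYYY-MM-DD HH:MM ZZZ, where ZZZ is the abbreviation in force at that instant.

Query: 2022-04-01 07:11 UTC
Rule 4/5 (QEV, +09:15): 2021-11-26 08:38 UTC ≤ query < 2022-06-04 15:31 UTC
7·60 + 11 + 555 = 986 min
986 = 0·1440 + 986; 986 = 16·60 + 26 → 16:26, same day
→ 2022-04-01 16:26 QEV

2022-04-01 16:26 QEV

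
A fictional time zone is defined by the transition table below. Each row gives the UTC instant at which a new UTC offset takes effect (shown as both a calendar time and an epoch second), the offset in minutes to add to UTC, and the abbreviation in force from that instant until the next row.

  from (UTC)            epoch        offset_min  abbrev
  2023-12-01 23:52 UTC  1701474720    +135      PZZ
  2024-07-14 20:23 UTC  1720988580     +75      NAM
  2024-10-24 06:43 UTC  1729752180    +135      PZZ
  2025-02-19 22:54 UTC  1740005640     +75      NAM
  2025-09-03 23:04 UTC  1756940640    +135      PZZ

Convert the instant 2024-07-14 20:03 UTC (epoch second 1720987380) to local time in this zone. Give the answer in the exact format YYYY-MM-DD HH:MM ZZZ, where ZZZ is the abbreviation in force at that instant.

Query: 2024-07-14 20:03 UTC
Rule 1/5 (PZZ, +02:15): 2023-12-01 23:52 UTC ≤ query < 2024-07-14 20:23 UTC
20·60 + 3 + 135 = 1338 min
1338 = 0·1440 + 1338; 1338 = 22·60 + 18 → 22:18, same day
→ 2024-07-14 22:18 PZZ

2024-07-14 22:18 PZZ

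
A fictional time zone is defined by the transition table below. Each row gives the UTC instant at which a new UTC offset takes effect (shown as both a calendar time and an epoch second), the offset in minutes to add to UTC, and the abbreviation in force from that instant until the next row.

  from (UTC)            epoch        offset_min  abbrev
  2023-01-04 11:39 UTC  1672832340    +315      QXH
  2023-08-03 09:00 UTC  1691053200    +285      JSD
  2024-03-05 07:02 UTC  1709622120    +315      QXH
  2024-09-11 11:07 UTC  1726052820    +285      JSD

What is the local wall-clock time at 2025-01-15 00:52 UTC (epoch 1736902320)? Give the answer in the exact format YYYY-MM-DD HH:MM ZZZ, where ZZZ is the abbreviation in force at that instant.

2025-01-15 05:37 JSD

Query: 2025-01-15 00:52 UTC
Rule 4/4 (JSD, +04:45): 2024-09-11 11:07 UTC ≤ query < +∞
0·60 + 52 + 285 = 337 min
337 = 0·1440 + 337; 337 = 5·60 + 37 → 05:37, same day
→ 2025-01-15 05:37 JSD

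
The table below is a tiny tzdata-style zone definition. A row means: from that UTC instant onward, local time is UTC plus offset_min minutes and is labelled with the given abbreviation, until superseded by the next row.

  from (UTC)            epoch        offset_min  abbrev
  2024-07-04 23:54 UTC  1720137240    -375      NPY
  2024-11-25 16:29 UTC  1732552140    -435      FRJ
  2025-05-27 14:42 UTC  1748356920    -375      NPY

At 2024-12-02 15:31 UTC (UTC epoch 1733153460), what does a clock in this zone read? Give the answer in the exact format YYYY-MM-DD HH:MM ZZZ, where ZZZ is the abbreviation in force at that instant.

Query: 2024-12-02 15:31 UTC
Rule 2/3 (FRJ, -07:15): 2024-11-25 16:29 UTC ≤ query < 2025-05-27 14:42 UTC
15·60 + 31 - 435 = 496 min
496 = 0·1440 + 496; 496 = 8·60 + 16 → 08:16, same day
→ 2024-12-02 08:16 FRJ

2024-12-02 08:16 FRJ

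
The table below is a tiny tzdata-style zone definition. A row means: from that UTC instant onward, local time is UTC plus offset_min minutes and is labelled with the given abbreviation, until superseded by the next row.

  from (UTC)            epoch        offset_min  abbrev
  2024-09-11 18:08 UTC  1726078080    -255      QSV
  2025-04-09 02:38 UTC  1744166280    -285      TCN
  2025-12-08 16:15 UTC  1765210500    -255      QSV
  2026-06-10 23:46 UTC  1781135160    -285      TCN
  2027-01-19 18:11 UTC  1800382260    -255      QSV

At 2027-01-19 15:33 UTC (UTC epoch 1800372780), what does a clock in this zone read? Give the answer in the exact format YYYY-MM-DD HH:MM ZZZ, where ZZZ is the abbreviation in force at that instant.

2027-01-19 10:48 TCN

Query: 2027-01-19 15:33 UTC
Rule 4/5 (TCN, -04:45): 2026-06-10 23:46 UTC ≤ query < 2027-01-19 18:11 UTC
15·60 + 33 - 285 = 648 min
648 = 0·1440 + 648; 648 = 10·60 + 48 → 10:48, same day
→ 2027-01-19 10:48 TCN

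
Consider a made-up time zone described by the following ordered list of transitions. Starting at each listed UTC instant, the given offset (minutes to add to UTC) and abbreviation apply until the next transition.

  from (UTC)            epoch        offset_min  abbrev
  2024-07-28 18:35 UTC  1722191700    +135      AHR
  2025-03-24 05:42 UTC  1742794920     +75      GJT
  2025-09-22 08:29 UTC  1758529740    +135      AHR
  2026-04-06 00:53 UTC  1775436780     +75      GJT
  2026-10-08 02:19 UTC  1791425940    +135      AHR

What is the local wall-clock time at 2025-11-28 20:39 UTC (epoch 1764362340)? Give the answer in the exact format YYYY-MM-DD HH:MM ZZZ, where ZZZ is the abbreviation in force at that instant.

Query: 2025-11-28 20:39 UTC
Rule 3/5 (AHR, +02:15): 2025-09-22 08:29 UTC ≤ query < 2026-04-06 00:53 UTC
20·60 + 39 + 135 = 1374 min
1374 = 0·1440 + 1374; 1374 = 22·60 + 54 → 22:54, same day
→ 2025-11-28 22:54 AHR

2025-11-28 22:54 AHR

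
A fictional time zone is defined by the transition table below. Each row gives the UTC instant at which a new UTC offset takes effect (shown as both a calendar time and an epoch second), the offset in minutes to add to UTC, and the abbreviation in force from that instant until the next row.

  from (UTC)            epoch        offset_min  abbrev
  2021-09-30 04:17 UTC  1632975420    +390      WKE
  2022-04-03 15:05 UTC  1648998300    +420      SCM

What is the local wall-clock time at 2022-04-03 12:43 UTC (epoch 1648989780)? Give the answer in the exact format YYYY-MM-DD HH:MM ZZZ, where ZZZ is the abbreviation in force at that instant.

2022-04-03 19:13 WKE

Query: 2022-04-03 12:43 UTC
Rule 1/2 (WKE, +06:30): 2021-09-30 04:17 UTC ≤ query < 2022-04-03 15:05 UTC
12·60 + 43 + 390 = 1153 min
1153 = 0·1440 + 1153; 1153 = 19·60 + 13 → 19:13, same day
→ 2022-04-03 19:13 WKE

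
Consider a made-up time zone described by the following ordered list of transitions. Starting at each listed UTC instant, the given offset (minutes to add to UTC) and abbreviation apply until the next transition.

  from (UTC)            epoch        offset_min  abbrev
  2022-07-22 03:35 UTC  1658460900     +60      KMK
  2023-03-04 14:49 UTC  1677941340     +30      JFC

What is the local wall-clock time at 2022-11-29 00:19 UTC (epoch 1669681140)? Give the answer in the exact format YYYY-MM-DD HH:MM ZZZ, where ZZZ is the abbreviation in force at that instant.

2022-11-29 01:19 KMK

Query: 2022-11-29 00:19 UTC
Rule 1/2 (KMK, +01:00): 2022-07-22 03:35 UTC ≤ query < 2023-03-04 14:49 UTC
0·60 + 19 + 60 = 79 min
79 = 0·1440 + 79; 79 = 1·60 + 19 → 01:19, same day
→ 2022-11-29 01:19 KMK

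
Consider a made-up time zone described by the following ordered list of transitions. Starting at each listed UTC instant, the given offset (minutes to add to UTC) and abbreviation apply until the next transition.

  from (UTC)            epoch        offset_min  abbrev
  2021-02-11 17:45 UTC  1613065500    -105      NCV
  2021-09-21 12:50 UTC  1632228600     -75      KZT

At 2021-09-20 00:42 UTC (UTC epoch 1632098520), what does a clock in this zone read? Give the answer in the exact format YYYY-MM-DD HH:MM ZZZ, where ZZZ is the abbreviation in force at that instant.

2021-09-19 22:57 NCV

Query: 2021-09-20 00:42 UTC
Rule 1/2 (NCV, -01:45): 2021-02-11 17:45 UTC ≤ query < 2021-09-21 12:50 UTC
0·60 + 42 - 105 = -63 min
-63 = -1·1440 + 1377; 1377 = 22·60 + 57 → 22:57, 2021-09-20 - 1 day = 2021-09-19
→ 2021-09-19 22:57 NCV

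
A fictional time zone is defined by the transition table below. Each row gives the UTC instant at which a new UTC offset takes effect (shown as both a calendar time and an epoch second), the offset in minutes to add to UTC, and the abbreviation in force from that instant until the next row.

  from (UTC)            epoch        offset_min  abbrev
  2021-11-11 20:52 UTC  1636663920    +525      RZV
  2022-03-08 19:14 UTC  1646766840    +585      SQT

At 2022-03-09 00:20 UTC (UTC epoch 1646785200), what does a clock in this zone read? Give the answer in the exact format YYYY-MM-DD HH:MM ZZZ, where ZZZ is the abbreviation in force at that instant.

Query: 2022-03-09 00:20 UTC
Rule 2/2 (SQT, +09:45): 2022-03-08 19:14 UTC ≤ query < +∞
0·60 + 20 + 585 = 605 min
605 = 0·1440 + 605; 605 = 10·60 + 5 → 10:05, same day
→ 2022-03-09 10:05 SQT

2022-03-09 10:05 SQT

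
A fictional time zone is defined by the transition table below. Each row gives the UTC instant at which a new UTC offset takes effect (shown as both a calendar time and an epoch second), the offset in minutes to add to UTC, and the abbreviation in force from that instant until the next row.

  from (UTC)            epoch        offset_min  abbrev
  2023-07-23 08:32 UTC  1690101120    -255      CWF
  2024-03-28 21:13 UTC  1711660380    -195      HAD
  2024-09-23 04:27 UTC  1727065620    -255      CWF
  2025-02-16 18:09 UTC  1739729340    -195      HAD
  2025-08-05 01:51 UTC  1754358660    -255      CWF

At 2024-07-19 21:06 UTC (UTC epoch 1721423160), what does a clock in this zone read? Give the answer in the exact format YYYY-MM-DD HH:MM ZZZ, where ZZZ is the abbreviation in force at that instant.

2024-07-19 17:51 HAD

Query: 2024-07-19 21:06 UTC
Rule 2/5 (HAD, -03:15): 2024-03-28 21:13 UTC ≤ query < 2024-09-23 04:27 UTC
21·60 + 6 - 195 = 1071 min
1071 = 0·1440 + 1071; 1071 = 17·60 + 51 → 17:51, same day
→ 2024-07-19 17:51 HAD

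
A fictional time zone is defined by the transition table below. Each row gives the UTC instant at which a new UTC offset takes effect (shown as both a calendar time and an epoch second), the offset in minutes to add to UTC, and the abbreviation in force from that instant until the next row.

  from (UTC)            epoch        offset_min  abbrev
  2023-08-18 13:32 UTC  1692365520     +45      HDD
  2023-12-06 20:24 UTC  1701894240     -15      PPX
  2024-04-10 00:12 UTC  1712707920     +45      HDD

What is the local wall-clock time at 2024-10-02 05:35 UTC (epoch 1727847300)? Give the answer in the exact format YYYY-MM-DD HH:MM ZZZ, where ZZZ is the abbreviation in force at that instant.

2024-10-02 06:20 HDD

Query: 2024-10-02 05:35 UTC
Rule 3/3 (HDD, +00:45): 2024-04-10 00:12 UTC ≤ query < +∞
5·60 + 35 + 45 = 380 min
380 = 0·1440 + 380; 380 = 6·60 + 20 → 06:20, same day
→ 2024-10-02 06:20 HDD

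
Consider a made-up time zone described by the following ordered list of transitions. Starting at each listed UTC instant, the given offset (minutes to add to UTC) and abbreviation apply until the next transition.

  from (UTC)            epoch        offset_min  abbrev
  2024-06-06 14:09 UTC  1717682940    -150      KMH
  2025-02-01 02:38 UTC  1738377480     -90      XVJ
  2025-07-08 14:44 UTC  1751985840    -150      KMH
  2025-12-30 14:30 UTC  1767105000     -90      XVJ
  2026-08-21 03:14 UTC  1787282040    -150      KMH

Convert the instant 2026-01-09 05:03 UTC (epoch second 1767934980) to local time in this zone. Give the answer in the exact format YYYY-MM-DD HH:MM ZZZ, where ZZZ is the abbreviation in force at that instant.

Query: 2026-01-09 05:03 UTC
Rule 4/5 (XVJ, -01:30): 2025-12-30 14:30 UTC ≤ query < 2026-08-21 03:14 UTC
5·60 + 3 - 90 = 213 min
213 = 0·1440 + 213; 213 = 3·60 + 33 → 03:33, same day
→ 2026-01-09 03:33 XVJ

2026-01-09 03:33 XVJ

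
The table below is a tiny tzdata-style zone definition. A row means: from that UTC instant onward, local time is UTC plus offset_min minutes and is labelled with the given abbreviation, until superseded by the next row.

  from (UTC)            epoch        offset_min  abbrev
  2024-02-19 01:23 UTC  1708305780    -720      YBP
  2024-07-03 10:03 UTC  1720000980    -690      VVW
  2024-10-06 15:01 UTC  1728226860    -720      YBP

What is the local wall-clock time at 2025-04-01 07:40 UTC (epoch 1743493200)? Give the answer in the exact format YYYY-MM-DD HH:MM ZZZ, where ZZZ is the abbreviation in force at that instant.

Query: 2025-04-01 07:40 UTC
Rule 3/3 (YBP, -12:00): 2024-10-06 15:01 UTC ≤ query < +∞
7·60 + 40 - 720 = -260 min
-260 = -1·1440 + 1180; 1180 = 19·60 + 40 → 19:40, 2025-04-01 - 1 day = 2025-03-31
→ 2025-03-31 19:40 YBP

2025-03-31 19:40 YBP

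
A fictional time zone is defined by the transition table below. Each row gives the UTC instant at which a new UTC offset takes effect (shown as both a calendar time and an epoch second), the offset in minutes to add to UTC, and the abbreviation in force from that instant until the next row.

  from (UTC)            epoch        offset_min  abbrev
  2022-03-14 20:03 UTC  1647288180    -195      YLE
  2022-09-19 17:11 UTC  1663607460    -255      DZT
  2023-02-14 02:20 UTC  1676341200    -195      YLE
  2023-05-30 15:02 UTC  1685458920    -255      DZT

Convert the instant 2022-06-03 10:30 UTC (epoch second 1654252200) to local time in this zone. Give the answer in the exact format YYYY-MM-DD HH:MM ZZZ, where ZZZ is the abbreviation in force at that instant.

2022-06-03 07:15 YLE

Query: 2022-06-03 10:30 UTC
Rule 1/4 (YLE, -03:15): 2022-03-14 20:03 UTC ≤ query < 2022-09-19 17:11 UTC
10·60 + 30 - 195 = 435 min
435 = 0·1440 + 435; 435 = 7·60 + 15 → 07:15, same day
→ 2022-06-03 07:15 YLE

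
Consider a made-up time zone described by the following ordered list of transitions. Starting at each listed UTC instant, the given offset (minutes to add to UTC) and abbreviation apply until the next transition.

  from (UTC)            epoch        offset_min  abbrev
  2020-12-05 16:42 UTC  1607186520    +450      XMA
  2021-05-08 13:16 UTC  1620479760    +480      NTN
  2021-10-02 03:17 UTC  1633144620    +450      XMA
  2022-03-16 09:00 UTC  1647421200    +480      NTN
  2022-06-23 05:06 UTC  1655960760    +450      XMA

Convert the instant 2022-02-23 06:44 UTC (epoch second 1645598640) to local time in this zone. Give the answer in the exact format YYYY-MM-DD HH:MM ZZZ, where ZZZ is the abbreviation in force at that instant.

Query: 2022-02-23 06:44 UTC
Rule 3/5 (XMA, +07:30): 2021-10-02 03:17 UTC ≤ query < 2022-03-16 09:00 UTC
6·60 + 44 + 450 = 854 min
854 = 0·1440 + 854; 854 = 14·60 + 14 → 14:14, same day
→ 2022-02-23 14:14 XMA

2022-02-23 14:14 XMA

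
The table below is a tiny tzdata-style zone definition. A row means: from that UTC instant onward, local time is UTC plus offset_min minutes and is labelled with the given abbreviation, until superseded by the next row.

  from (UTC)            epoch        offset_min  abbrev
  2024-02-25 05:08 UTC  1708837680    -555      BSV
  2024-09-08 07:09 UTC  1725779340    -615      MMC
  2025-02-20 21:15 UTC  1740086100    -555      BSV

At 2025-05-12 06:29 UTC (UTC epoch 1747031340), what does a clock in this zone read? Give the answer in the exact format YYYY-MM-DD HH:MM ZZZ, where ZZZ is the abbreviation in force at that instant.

2025-05-11 21:14 BSV

Query: 2025-05-12 06:29 UTC
Rule 3/3 (BSV, -09:15): 2025-02-20 21:15 UTC ≤ query < +∞
6·60 + 29 - 555 = -166 min
-166 = -1·1440 + 1274; 1274 = 21·60 + 14 → 21:14, 2025-05-12 - 1 day = 2025-05-11
→ 2025-05-11 21:14 BSV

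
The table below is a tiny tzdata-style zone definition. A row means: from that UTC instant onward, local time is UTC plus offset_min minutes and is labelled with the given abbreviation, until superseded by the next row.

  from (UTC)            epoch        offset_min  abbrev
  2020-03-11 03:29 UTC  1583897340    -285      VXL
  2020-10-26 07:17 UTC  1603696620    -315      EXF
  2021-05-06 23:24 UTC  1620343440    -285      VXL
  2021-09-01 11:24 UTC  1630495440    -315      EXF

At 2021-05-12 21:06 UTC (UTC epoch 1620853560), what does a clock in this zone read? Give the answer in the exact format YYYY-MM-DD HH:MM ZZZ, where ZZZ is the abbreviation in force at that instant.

Query: 2021-05-12 21:06 UTC
Rule 3/4 (VXL, -04:45): 2021-05-06 23:24 UTC ≤ query < 2021-09-01 11:24 UTC
21·60 + 6 - 285 = 981 min
981 = 0·1440 + 981; 981 = 16·60 + 21 → 16:21, same day
→ 2021-05-12 16:21 VXL

2021-05-12 16:21 VXL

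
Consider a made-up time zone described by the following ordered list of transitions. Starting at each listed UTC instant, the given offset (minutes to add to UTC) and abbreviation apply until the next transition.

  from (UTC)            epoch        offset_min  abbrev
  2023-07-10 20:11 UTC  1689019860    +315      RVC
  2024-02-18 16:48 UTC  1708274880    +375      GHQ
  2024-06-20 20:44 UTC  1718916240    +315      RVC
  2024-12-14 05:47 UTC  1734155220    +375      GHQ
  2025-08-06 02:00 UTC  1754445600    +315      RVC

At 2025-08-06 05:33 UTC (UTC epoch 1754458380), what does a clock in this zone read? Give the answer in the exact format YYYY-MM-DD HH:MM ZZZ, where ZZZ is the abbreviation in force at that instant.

2025-08-06 10:48 RVC

Query: 2025-08-06 05:33 UTC
Rule 5/5 (RVC, +05:15): 2025-08-06 02:00 UTC ≤ query < +∞
5·60 + 33 + 315 = 648 min
648 = 0·1440 + 648; 648 = 10·60 + 48 → 10:48, same day
→ 2025-08-06 10:48 RVC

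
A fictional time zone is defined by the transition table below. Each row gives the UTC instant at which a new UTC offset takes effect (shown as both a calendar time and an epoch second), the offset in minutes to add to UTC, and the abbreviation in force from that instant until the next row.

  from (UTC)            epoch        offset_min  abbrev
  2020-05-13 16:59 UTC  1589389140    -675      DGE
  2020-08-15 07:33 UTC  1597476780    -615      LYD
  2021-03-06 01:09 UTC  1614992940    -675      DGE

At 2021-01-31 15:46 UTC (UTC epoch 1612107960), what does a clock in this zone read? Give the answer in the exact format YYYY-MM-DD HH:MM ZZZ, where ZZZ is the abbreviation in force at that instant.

2021-01-31 05:31 LYD

Query: 2021-01-31 15:46 UTC
Rule 2/3 (LYD, -10:15): 2020-08-15 07:33 UTC ≤ query < 2021-03-06 01:09 UTC
15·60 + 46 - 615 = 331 min
331 = 0·1440 + 331; 331 = 5·60 + 31 → 05:31, same day
→ 2021-01-31 05:31 LYD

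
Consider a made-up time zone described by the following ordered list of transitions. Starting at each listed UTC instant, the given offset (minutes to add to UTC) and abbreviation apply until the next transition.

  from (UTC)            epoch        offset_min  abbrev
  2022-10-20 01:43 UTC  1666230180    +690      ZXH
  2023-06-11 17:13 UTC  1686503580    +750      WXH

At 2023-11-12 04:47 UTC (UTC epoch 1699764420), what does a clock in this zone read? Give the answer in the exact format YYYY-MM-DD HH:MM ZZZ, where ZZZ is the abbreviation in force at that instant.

2023-11-12 17:17 WXH

Query: 2023-11-12 04:47 UTC
Rule 2/2 (WXH, +12:30): 2023-06-11 17:13 UTC ≤ query < +∞
4·60 + 47 + 750 = 1037 min
1037 = 0·1440 + 1037; 1037 = 17·60 + 17 → 17:17, same day
→ 2023-11-12 17:17 WXH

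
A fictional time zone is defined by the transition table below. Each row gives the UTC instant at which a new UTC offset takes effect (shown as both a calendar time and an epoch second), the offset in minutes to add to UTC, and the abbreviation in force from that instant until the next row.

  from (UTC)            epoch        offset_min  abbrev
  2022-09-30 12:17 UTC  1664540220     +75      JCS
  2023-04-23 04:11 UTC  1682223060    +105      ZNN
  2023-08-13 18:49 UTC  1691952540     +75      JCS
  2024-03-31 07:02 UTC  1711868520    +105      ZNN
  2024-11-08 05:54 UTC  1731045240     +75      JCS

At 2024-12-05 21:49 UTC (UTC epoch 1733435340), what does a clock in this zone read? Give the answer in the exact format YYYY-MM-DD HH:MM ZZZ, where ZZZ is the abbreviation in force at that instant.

Query: 2024-12-05 21:49 UTC
Rule 5/5 (JCS, +01:15): 2024-11-08 05:54 UTC ≤ query < +∞
21·60 + 49 + 75 = 1384 min
1384 = 0·1440 + 1384; 1384 = 23·60 + 4 → 23:04, same day
→ 2024-12-05 23:04 JCS

2024-12-05 23:04 JCS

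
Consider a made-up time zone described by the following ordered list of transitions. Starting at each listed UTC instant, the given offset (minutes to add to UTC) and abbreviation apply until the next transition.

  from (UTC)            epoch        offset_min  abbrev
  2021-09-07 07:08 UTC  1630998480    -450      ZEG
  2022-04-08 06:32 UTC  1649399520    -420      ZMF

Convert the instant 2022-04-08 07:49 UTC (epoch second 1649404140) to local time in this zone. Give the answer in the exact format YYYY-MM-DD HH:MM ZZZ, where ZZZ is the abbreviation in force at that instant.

Query: 2022-04-08 07:49 UTC
Rule 2/2 (ZMF, -07:00): 2022-04-08 06:32 UTC ≤ query < +∞
7·60 + 49 - 420 = 49 min
49 = 0·1440 + 49; 49 = 0·60 + 49 → 00:49, same day
→ 2022-04-08 00:49 ZMF

2022-04-08 00:49 ZMF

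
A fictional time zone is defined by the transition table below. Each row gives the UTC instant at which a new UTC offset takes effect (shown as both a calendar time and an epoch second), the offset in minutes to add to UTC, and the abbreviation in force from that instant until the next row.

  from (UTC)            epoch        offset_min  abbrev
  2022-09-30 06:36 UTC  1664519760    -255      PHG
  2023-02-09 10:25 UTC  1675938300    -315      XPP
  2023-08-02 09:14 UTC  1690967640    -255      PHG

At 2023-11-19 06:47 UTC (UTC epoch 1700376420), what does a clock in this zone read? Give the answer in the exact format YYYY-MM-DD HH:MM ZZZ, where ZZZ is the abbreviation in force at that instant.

Query: 2023-11-19 06:47 UTC
Rule 3/3 (PHG, -04:15): 2023-08-02 09:14 UTC ≤ query < +∞
6·60 + 47 - 255 = 152 min
152 = 0·1440 + 152; 152 = 2·60 + 32 → 02:32, same day
→ 2023-11-19 02:32 PHG

2023-11-19 02:32 PHG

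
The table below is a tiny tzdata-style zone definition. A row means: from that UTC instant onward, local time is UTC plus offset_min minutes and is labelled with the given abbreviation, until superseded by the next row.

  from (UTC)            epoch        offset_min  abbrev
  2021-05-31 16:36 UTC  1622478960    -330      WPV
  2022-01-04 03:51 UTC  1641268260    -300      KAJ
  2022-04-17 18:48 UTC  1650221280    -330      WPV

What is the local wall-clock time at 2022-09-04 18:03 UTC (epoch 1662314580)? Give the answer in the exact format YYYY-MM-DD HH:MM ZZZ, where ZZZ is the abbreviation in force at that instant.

Query: 2022-09-04 18:03 UTC
Rule 3/3 (WPV, -05:30): 2022-04-17 18:48 UTC ≤ query < +∞
18·60 + 3 - 330 = 753 min
753 = 0·1440 + 753; 753 = 12·60 + 33 → 12:33, same day
→ 2022-09-04 12:33 WPV

2022-09-04 12:33 WPV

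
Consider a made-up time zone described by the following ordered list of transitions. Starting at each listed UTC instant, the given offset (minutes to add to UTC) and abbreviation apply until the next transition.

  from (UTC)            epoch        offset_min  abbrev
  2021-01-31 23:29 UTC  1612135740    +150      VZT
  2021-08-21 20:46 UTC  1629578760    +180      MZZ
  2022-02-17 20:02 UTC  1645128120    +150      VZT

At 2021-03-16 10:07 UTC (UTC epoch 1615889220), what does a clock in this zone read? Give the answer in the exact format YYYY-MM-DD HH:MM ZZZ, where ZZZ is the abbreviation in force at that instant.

Query: 2021-03-16 10:07 UTC
Rule 1/3 (VZT, +02:30): 2021-01-31 23:29 UTC ≤ query < 2021-08-21 20:46 UTC
10·60 + 7 + 150 = 757 min
757 = 0·1440 + 757; 757 = 12·60 + 37 → 12:37, same day
→ 2021-03-16 12:37 VZT

2021-03-16 12:37 VZT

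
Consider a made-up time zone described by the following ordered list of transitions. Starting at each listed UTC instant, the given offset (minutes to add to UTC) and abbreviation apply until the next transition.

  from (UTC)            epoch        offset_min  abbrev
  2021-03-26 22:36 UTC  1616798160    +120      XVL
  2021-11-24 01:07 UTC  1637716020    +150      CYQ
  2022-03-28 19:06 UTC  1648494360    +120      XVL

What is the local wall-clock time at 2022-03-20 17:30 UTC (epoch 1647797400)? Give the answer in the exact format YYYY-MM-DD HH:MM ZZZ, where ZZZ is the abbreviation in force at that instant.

2022-03-20 20:00 CYQ

Query: 2022-03-20 17:30 UTC
Rule 2/3 (CYQ, +02:30): 2021-11-24 01:07 UTC ≤ query < 2022-03-28 19:06 UTC
17·60 + 30 + 150 = 1200 min
1200 = 0·1440 + 1200; 1200 = 20·60 + 0 → 20:00, same day
→ 2022-03-20 20:00 CYQ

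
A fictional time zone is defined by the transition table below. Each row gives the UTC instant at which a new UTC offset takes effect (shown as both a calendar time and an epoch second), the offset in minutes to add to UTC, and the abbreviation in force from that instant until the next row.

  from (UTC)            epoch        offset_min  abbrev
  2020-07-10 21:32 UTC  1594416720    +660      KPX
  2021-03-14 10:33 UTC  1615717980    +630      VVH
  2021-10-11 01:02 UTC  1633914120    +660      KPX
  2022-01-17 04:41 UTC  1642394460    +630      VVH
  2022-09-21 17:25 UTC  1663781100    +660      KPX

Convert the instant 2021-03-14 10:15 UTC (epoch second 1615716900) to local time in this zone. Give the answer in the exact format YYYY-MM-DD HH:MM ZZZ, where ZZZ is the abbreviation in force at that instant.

2021-03-14 21:15 KPX

Query: 2021-03-14 10:15 UTC
Rule 1/5 (KPX, +11:00): 2020-07-10 21:32 UTC ≤ query < 2021-03-14 10:33 UTC
10·60 + 15 + 660 = 1275 min
1275 = 0·1440 + 1275; 1275 = 21·60 + 15 → 21:15, same day
→ 2021-03-14 21:15 KPX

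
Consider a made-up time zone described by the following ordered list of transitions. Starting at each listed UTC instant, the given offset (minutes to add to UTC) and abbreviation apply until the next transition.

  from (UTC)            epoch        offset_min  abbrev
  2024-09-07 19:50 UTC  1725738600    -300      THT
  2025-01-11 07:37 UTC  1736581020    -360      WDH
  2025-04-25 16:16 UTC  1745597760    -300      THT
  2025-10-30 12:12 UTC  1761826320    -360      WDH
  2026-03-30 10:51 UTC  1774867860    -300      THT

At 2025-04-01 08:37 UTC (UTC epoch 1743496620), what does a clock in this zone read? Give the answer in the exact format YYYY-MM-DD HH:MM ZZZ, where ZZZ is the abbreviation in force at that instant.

2025-04-01 02:37 WDH

Query: 2025-04-01 08:37 UTC
Rule 2/5 (WDH, -06:00): 2025-01-11 07:37 UTC ≤ query < 2025-04-25 16:16 UTC
8·60 + 37 - 360 = 157 min
157 = 0·1440 + 157; 157 = 2·60 + 37 → 02:37, same day
→ 2025-04-01 02:37 WDH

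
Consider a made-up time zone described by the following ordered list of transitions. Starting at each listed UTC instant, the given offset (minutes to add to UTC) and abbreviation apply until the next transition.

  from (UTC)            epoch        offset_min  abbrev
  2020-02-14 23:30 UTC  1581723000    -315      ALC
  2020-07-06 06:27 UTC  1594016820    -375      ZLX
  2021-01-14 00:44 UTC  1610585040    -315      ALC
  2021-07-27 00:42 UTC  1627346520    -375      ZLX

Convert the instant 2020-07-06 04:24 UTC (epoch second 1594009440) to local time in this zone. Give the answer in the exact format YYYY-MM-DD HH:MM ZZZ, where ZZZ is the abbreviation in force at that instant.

2020-07-05 23:09 ALC

Query: 2020-07-06 04:24 UTC
Rule 1/4 (ALC, -05:15): 2020-02-14 23:30 UTC ≤ query < 2020-07-06 06:27 UTC
4·60 + 24 - 315 = -51 min
-51 = -1·1440 + 1389; 1389 = 23·60 + 9 → 23:09, 2020-07-06 - 1 day = 2020-07-05
→ 2020-07-05 23:09 ALC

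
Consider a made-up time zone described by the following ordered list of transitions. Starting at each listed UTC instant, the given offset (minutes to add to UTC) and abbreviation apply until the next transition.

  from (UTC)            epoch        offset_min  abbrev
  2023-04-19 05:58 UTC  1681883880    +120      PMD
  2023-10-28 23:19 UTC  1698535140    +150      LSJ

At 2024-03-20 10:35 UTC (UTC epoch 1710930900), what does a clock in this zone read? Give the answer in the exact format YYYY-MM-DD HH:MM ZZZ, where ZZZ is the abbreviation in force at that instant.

Query: 2024-03-20 10:35 UTC
Rule 2/2 (LSJ, +02:30): 2023-10-28 23:19 UTC ≤ query < +∞
10·60 + 35 + 150 = 785 min
785 = 0·1440 + 785; 785 = 13·60 + 5 → 13:05, same day
→ 2024-03-20 13:05 LSJ

2024-03-20 13:05 LSJ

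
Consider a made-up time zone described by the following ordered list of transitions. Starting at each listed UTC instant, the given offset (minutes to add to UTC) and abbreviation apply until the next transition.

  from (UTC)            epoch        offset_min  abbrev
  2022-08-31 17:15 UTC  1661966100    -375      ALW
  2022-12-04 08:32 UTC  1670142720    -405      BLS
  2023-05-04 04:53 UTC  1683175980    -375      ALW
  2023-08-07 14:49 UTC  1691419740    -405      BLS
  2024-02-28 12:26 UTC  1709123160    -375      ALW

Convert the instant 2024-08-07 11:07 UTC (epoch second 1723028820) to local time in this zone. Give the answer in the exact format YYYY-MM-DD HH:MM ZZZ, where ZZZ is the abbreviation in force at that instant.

2024-08-07 04:52 ALW

Query: 2024-08-07 11:07 UTC
Rule 5/5 (ALW, -06:15): 2024-02-28 12:26 UTC ≤ query < +∞
11·60 + 7 - 375 = 292 min
292 = 0·1440 + 292; 292 = 4·60 + 52 → 04:52, same day
→ 2024-08-07 04:52 ALW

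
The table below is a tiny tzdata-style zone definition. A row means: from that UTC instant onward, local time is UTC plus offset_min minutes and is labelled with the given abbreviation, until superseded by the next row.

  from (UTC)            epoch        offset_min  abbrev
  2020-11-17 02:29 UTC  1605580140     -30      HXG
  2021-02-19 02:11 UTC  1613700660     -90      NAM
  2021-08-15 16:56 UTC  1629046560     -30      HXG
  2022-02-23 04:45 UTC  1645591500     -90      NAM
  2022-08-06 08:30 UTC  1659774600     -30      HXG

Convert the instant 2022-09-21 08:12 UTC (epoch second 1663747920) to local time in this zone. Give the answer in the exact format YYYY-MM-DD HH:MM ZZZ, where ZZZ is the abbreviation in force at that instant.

2022-09-21 07:42 HXG

Query: 2022-09-21 08:12 UTC
Rule 5/5 (HXG, -00:30): 2022-08-06 08:30 UTC ≤ query < +∞
8·60 + 12 - 30 = 462 min
462 = 0·1440 + 462; 462 = 7·60 + 42 → 07:42, same day
→ 2022-09-21 07:42 HXG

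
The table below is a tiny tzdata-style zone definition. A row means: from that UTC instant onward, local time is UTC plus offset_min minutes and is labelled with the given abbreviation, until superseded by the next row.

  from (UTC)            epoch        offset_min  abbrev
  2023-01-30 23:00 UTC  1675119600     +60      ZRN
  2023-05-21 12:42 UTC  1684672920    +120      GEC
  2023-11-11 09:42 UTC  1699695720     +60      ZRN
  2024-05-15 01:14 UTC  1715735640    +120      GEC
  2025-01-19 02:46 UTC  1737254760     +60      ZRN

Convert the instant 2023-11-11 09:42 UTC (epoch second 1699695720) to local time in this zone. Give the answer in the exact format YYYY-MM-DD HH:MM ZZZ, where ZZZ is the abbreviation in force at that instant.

2023-11-11 10:42 ZRN

Query: 2023-11-11 09:42 UTC
Rule 3/5 (ZRN, +01:00): 2023-11-11 09:42 UTC ≤ query < 2024-05-15 01:14 UTC
9·60 + 42 + 60 = 642 min
642 = 0·1440 + 642; 642 = 10·60 + 42 → 10:42, same day
→ 2023-11-11 10:42 ZRN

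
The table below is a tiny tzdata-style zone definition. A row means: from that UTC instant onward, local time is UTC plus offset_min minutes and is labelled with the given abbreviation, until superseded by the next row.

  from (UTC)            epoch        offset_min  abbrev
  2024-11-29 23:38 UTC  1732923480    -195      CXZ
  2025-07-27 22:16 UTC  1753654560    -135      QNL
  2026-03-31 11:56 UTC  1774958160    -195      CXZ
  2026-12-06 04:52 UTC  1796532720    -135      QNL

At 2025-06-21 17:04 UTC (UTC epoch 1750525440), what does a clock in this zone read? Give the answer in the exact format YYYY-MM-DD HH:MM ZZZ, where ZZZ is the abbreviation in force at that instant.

Query: 2025-06-21 17:04 UTC
Rule 1/4 (CXZ, -03:15): 2024-11-29 23:38 UTC ≤ query < 2025-07-27 22:16 UTC
17·60 + 4 - 195 = 829 min
829 = 0·1440 + 829; 829 = 13·60 + 49 → 13:49, same day
→ 2025-06-21 13:49 CXZ

2025-06-21 13:49 CXZ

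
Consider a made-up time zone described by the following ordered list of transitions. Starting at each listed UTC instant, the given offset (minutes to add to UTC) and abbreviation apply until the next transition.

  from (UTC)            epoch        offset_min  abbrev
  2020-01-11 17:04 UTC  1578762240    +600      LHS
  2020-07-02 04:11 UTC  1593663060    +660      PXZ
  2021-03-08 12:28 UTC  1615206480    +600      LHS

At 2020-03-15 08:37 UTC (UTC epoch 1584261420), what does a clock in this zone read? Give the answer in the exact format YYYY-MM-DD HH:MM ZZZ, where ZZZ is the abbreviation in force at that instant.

Query: 2020-03-15 08:37 UTC
Rule 1/3 (LHS, +10:00): 2020-01-11 17:04 UTC ≤ query < 2020-07-02 04:11 UTC
8·60 + 37 + 600 = 1117 min
1117 = 0·1440 + 1117; 1117 = 18·60 + 37 → 18:37, same day
→ 2020-03-15 18:37 LHS

2020-03-15 18:37 LHS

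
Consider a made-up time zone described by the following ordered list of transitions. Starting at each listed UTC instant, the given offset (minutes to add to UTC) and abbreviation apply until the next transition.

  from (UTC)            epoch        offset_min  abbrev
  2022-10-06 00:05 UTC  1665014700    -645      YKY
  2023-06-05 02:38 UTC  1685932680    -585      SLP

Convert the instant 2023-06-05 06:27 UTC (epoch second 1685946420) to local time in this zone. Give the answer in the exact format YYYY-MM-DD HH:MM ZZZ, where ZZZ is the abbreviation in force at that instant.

2023-06-04 20:42 SLP

Query: 2023-06-05 06:27 UTC
Rule 2/2 (SLP, -09:45): 2023-06-05 02:38 UTC ≤ query < +∞
6·60 + 27 - 585 = -198 min
-198 = -1·1440 + 1242; 1242 = 20·60 + 42 → 20:42, 2023-06-05 - 1 day = 2023-06-04
→ 2023-06-04 20:42 SLP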